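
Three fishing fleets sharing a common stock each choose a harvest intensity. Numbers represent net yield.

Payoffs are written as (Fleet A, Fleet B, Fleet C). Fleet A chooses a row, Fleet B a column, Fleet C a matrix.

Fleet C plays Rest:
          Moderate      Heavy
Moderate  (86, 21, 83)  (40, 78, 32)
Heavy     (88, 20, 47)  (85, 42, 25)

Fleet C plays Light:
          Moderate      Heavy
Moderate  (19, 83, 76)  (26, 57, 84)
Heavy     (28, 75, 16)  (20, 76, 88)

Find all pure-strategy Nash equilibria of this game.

(Moderate, Moderate, Rest): Fleet A can switch to Heavy (86 → 88). Not NE.
(Moderate, Moderate, Light): Fleet A can switch to Heavy (19 → 28). Not NE.
(Moderate, Heavy, Rest): Fleet A can switch to Heavy (40 → 85). Not NE.
(Moderate, Heavy, Light): Fleet B can switch to Moderate (57 → 83). Not NE.
(Heavy, Moderate, Rest): Fleet B can switch to Heavy (20 → 42). Not NE.
(Heavy, Moderate, Light): Fleet B can switch to Heavy (75 → 76). Not NE.
(Heavy, Heavy, Rest): Fleet C can switch to Light (25 → 88). Not NE.
(Heavy, Heavy, Light): Fleet A can switch to Moderate (20 → 26). Not NE.

This game has no pure Nash equilibrium.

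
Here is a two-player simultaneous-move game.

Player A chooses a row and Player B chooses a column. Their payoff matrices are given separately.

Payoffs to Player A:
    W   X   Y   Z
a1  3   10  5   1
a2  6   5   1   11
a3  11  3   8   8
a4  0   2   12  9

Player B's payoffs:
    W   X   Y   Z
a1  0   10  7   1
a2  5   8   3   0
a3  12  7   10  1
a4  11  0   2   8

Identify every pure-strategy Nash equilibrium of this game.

(a1, W): Player A can switch to a2 (3 → 6). Not NE.
(a1, X): Player A gets 10, best alternative 5; Player B gets 10, best alternative 7. No profitable deviation — NE.
(a1, Y): Player A can switch to a3 (5 → 8). Not NE.
(a1, Z): Player A can switch to a2 (1 → 11). Not NE.
(a2, W): Player A can switch to a3 (6 → 11). Not NE.
(a2, X): Player A can switch to a1 (5 → 10). Not NE.
(a2, Y): Player A can switch to a1 (1 → 5). Not NE.
(a2, Z): Player B can switch to W (0 → 5). Not NE.
(a3, W): Player A gets 11, best alternative 6; Player B gets 12, best alternative 10. No profitable deviation — NE.
(a3, X): Player A can switch to a1 (3 → 10). Not NE.
(a3, Y): Player A can switch to a4 (8 → 12). Not NE.
(a3, Z): Player A can switch to a2 (8 → 11). Not NE.
(The remaining 4 profiles each have a profitable deviation by the same check.)

Pure-strategy Nash equilibria: (a1, X), (a3, W)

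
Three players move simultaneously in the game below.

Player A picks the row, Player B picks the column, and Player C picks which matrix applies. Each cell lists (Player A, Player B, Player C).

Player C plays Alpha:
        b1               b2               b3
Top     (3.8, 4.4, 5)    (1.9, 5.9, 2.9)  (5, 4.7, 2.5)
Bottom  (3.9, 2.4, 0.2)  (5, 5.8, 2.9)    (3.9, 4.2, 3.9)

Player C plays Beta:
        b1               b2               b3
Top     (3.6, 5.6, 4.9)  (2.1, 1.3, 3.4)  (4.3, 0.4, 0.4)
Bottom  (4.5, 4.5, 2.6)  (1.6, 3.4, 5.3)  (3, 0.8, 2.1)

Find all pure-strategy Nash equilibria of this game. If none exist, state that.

Pure NE: (Bottom, b1, Beta)

For each player, find the best response to each opponent profile; mutual best responses are the pure NE.
Player A against (b1, Alpha): payoffs 3.8, 3.9 → best response Bottom.
Player A against (b1, Beta): payoffs 3.6, 4.5 → best response Bottom.
Player A against (b2, Alpha): payoffs 1.9, 5 → best response Bottom.
Player A against (b2, Beta): payoffs 2.1, 1.6 → best response Top.
Player A against (b3, Alpha): payoffs 5, 3.9 → best response Top.
Player A against (b3, Beta): payoffs 4.3, 3 → best response Top.
Player B against (Top, Alpha): payoffs 4.4, 5.9, 4.7 → best response b2.
Player B against (Top, Beta): payoffs 5.6, 1.3, 0.4 → best response b1.
Player B against (Bottom, Alpha): payoffs 2.4, 5.8, 4.2 → best response b2.
Player B against (Bottom, Beta): payoffs 4.5, 3.4, 0.8 → best response b1.
Player C against (Top, b1): payoffs 5, 4.9 → best response Alpha.
Player C against (Top, b2): payoffs 2.9, 3.4 → best response Beta.
Player C against (Top, b3): payoffs 2.5, 0.4 → best response Alpha.
Player C against (Bottom, b1): payoffs 0.2, 2.6 → best response Beta.
Player C against (Bottom, b2): payoffs 2.9, 5.3 → best response Beta.
Player C against (Bottom, b3): payoffs 3.9, 2.1 → best response Alpha.
Mutual best responses: (Bottom, b1, Beta).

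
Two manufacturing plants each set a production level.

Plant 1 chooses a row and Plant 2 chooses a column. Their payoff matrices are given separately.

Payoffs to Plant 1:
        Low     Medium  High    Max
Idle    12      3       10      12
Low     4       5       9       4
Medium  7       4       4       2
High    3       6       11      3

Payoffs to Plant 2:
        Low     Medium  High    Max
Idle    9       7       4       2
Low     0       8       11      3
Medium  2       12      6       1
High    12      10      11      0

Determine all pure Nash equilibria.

Plant 1 against Low: payoffs 12, 4, 7, 3 → best response Idle.
Plant 1 against Medium: payoffs 3, 5, 4, 6 → best response High.
Plant 1 against High: payoffs 10, 9, 4, 11 → best response High.
Plant 1 against Max: payoffs 12, 4, 2, 3 → best response Idle.
Plant 2 against Idle: payoffs 9, 7, 4, 2 → best response Low.
Plant 2 against Low: payoffs 0, 8, 11, 3 → best response High.
Plant 2 against Medium: payoffs 2, 12, 6, 1 → best response Medium.
Plant 2 against High: payoffs 12, 10, 11, 0 → best response Low.
Mutual best responses: (Idle, Low).

Pure NE: (Idle, Low)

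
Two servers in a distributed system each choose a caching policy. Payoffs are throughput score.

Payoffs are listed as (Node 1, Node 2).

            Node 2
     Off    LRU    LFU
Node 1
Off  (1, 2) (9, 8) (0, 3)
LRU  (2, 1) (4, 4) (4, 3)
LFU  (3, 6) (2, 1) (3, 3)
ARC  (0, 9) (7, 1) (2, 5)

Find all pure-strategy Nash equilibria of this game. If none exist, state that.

(Off, Off): Node 1 can switch to LRU (1 → 2). Not NE.
(Off, LRU): Node 1 gets 9, best alternative 7; Node 2 gets 8, best alternative 3. No profitable deviation — NE.
(Off, LFU): Node 1 can switch to LRU (0 → 4). Not NE.
(LRU, Off): Node 1 can switch to LFU (2 → 3). Not NE.
(LRU, LRU): Node 1 can switch to Off (4 → 9). Not NE.
(LRU, LFU): Node 2 can switch to LRU (3 → 4). Not NE.
(LFU, Off): Node 1 gets 3, best alternative 2; Node 2 gets 6, best alternative 3. No profitable deviation — NE.
(LFU, LRU): Node 1 can switch to Off (2 → 9). Not NE.
(LFU, LFU): Node 1 can switch to LRU (3 → 4). Not NE.
(ARC, Off): Node 1 can switch to Off (0 → 1). Not NE.
(ARC, LRU): Node 1 can switch to Off (7 → 9). Not NE.
(ARC, LFU): Node 1 can switch to LRU (2 → 4). Not NE.

Pure-strategy Nash equilibria: (Off, LRU), (LFU, Off)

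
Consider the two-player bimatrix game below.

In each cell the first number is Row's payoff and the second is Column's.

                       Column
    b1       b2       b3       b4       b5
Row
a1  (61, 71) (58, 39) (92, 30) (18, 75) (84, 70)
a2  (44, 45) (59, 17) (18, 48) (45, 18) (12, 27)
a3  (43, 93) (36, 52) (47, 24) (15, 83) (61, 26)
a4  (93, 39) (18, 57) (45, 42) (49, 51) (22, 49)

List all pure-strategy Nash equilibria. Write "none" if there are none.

Check each profile: it is a Nash equilibrium iff no player can strictly gain by switching unilaterally.
(a1, b1): Row can switch to a4 (61 → 93). Not NE.
(a1, b2): Row can switch to a2 (58 → 59). Not NE.
(a1, b3): Column can switch to b1 (30 → 71). Not NE.
(a1, b4): Row can switch to a2 (18 → 45). Not NE.
(a1, b5): Column can switch to b1 (70 → 71). Not NE.
(a2, b1): Row can switch to a1 (44 → 61). Not NE.
(a2, b2): Column can switch to b1 (17 → 45). Not NE.
(a2, b3): Row can switch to a1 (18 → 92). Not NE.
(a2, b4): Row can switch to a4 (45 → 49). Not NE.
(a2, b5): Row can switch to a1 (12 → 84). Not NE.
(a3, b1): Row can switch to a1 (43 → 61). Not NE.
(a3, b2): Row can switch to a1 (36 → 58). Not NE.
(The remaining 8 profiles each have a profitable deviation by the same check.)

This game has no pure Nash equilibrium.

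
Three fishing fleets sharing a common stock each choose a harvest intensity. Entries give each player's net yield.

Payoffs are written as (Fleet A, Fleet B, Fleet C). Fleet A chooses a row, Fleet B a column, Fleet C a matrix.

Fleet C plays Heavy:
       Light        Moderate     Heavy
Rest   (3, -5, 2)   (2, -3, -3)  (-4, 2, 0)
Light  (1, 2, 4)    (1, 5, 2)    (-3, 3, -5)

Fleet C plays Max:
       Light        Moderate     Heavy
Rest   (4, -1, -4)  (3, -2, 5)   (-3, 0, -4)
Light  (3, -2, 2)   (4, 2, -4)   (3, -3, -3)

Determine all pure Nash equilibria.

Mark each player's best response to every combination of opponents' strategies; a profile where every player is best-responding is a pure Nash equilibrium.
Fleet A against (Light, Heavy): payoffs 3, 1 → best response Rest.
Fleet A against (Light, Max): payoffs 4, 3 → best response Rest.
Fleet A against (Moderate, Heavy): payoffs 2, 1 → best response Rest.
Fleet A against (Moderate, Max): payoffs 3, 4 → best response Light.
Fleet A against (Heavy, Heavy): payoffs -4, -3 → best response Light.
Fleet A against (Heavy, Max): payoffs -3, 3 → best response Light.
Fleet B against (Rest, Heavy): payoffs -5, -3, 2 → best response Heavy.
Fleet B against (Rest, Max): payoffs -1, -2, 0 → best response Heavy.
Fleet B against (Light, Heavy): payoffs 2, 5, 3 → best response Moderate.
Fleet B against (Light, Max): payoffs -2, 2, -3 → best response Moderate.
Fleet C against (Rest, Light): payoffs 2, -4 → best response Heavy.
Fleet C against (Rest, Moderate): payoffs -3, 5 → best response Max.
Fleet C against (Rest, Heavy): payoffs 0, -4 → best response Heavy.
Fleet C against (Light, Light): payoffs 4, 2 → best response Heavy.
Fleet C against (Light, Moderate): payoffs 2, -4 → best response Heavy.
Fleet C against (Light, Heavy): payoffs -5, -3 → best response Max.
No profile is a mutual best response for all players.

none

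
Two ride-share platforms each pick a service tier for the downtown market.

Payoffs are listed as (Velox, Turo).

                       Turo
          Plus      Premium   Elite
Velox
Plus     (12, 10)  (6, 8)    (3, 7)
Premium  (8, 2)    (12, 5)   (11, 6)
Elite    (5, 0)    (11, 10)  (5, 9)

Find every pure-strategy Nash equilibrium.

(Plus, Plus): Velox gets 12, best alternative 8; Turo gets 10, best alternative 8. No profitable deviation — NE.
(Plus, Premium): Velox can switch to Premium (6 → 12). Not NE.
(Plus, Elite): Velox can switch to Premium (3 → 11). Not NE.
(Premium, Plus): Velox can switch to Plus (8 → 12). Not NE.
(Premium, Premium): Turo can switch to Elite (5 → 6). Not NE.
(Premium, Elite): Velox gets 11, best alternative 5; Turo gets 6, best alternative 5. No profitable deviation — NE.
(Elite, Plus): Velox can switch to Plus (5 → 12). Not NE.
(Elite, Premium): Velox can switch to Premium (11 → 12). Not NE.
(Elite, Elite): Velox can switch to Premium (5 → 11). Not NE.

(Plus, Plus), (Premium, Elite)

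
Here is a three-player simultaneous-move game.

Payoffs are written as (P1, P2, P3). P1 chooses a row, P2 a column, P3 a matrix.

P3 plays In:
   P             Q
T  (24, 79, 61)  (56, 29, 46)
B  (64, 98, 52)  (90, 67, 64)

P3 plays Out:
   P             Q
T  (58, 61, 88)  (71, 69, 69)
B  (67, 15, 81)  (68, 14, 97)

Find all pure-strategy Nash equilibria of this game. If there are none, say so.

P1 against (P, In): payoffs 24, 64 → best response B.
P1 against (P, Out): payoffs 58, 67 → best response B.
P1 against (Q, In): payoffs 56, 90 → best response B.
P1 against (Q, Out): payoffs 71, 68 → best response T.
P2 against (T, In): payoffs 79, 29 → best response P.
P2 against (T, Out): payoffs 61, 69 → best response Q.
P2 against (B, In): payoffs 98, 67 → best response P.
P2 against (B, Out): payoffs 15, 14 → best response P.
P3 against (T, P): payoffs 61, 88 → best response Out.
P3 against (T, Q): payoffs 46, 69 → best response Out.
P3 against (B, P): payoffs 52, 81 → best response Out.
P3 against (B, Q): payoffs 64, 97 → best response Out.
Mutual best responses: (T, Q, Out); (B, P, Out).

(T, Q, Out); (B, P, Out)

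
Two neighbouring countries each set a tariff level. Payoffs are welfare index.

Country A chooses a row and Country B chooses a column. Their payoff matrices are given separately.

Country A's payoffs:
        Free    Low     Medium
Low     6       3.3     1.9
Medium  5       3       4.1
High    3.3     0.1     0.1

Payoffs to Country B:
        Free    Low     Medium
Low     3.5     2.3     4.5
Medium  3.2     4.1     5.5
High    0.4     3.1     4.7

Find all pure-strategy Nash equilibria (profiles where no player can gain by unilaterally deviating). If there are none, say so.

(Medium, Medium)

For each player, find the best response to each opponent profile; mutual best responses are the pure NE.
Country A against Free: payoffs 6, 5, 3.3 → best response Low.
Country A against Low: payoffs 3.3, 3, 0.1 → best response Low.
Country A against Medium: payoffs 1.9, 4.1, 0.1 → best response Medium.
Country B against Low: payoffs 3.5, 2.3, 4.5 → best response Medium.
Country B against Medium: payoffs 3.2, 4.1, 5.5 → best response Medium.
Country B against High: payoffs 0.4, 3.1, 4.7 → best response Medium.
Mutual best responses: (Medium, Medium).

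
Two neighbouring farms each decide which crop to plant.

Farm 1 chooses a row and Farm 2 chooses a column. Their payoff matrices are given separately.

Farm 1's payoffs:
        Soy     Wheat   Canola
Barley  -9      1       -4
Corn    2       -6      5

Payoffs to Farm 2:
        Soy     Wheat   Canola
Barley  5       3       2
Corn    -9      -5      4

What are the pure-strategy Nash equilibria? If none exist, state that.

Farm 1 against Soy: payoffs -9, 2 → best response Corn.
Farm 1 against Wheat: payoffs 1, -6 → best response Barley.
Farm 1 against Canola: payoffs -4, 5 → best response Corn.
Farm 2 against Barley: payoffs 5, 3, 2 → best response Soy.
Farm 2 against Corn: payoffs -9, -5, 4 → best response Canola.
Mutual best responses: (Corn, Canola).

The unique pure-strategy Nash equilibrium is (Corn, Canola).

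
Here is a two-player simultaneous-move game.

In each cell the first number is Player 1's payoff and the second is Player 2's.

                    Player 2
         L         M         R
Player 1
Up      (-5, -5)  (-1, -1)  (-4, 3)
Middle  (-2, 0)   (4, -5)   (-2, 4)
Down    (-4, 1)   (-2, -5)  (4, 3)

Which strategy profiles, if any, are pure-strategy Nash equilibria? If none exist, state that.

(Down, R)

Player 1 against L: payoffs -5, -2, -4 → best response Middle.
Player 1 against M: payoffs -1, 4, -2 → best response Middle.
Player 1 against R: payoffs -4, -2, 4 → best response Down.
Player 2 against Up: payoffs -5, -1, 3 → best response R.
Player 2 against Middle: payoffs 0, -5, 4 → best response R.
Player 2 against Down: payoffs 1, -5, 3 → best response R.
Mutual best responses: (Down, R).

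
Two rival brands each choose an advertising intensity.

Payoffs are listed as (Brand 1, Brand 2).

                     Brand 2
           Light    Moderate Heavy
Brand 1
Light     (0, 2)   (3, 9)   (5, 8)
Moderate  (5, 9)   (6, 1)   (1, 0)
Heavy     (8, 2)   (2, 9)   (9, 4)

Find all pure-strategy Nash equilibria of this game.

Brand 1 against Light: payoffs 0, 5, 8 → best response Heavy.
Brand 1 against Moderate: payoffs 3, 6, 2 → best response Moderate.
Brand 1 against Heavy: payoffs 5, 1, 9 → best response Heavy.
Brand 2 against Light: payoffs 2, 9, 8 → best response Moderate.
Brand 2 against Moderate: payoffs 9, 1, 0 → best response Light.
Brand 2 against Heavy: payoffs 2, 9, 4 → best response Moderate.
No profile is a mutual best response for all players.

none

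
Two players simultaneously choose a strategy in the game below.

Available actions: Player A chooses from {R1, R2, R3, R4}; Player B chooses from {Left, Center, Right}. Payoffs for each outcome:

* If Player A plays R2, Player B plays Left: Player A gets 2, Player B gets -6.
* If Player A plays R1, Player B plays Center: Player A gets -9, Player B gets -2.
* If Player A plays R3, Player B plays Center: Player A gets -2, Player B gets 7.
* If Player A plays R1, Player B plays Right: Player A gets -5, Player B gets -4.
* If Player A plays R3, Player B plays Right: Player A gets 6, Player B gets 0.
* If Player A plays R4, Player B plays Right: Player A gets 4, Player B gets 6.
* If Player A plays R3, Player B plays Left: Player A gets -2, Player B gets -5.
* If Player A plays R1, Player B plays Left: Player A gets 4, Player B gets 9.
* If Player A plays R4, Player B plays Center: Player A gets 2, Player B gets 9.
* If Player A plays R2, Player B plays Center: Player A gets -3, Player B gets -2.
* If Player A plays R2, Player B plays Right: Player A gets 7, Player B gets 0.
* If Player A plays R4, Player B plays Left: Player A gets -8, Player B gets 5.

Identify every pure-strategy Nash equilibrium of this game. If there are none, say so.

The pure Nash equilibria are (R1, Left) and (R2, Right) and (R4, Center).

Player A against Left: payoffs 4, 2, -2, -8 → best response R1.
Player A against Center: payoffs -9, -3, -2, 2 → best response R4.
Player A against Right: payoffs -5, 7, 6, 4 → best response R2.
Player B against R1: payoffs 9, -2, -4 → best response Left.
Player B against R2: payoffs -6, -2, 0 → best response Right.
Player B against R3: payoffs -5, 7, 0 → best response Center.
Player B against R4: payoffs 5, 9, 6 → best response Center.
Mutual best responses: (R1, Left); (R2, Right); (R4, Center).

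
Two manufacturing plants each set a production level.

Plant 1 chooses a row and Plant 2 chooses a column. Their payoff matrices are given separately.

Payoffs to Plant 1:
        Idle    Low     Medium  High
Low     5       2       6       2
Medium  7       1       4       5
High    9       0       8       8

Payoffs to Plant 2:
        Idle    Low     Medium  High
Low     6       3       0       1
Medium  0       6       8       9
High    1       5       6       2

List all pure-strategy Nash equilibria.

For each strategy profile, look for a profitable unilateral deviation.
(Low, Idle): Plant 1 can switch to Medium (5 → 7). Not NE.
(Low, Low): Plant 2 can switch to Idle (3 → 6). Not NE.
(Low, Medium): Plant 1 can switch to High (6 → 8). Not NE.
(Low, High): Plant 1 can switch to Medium (2 → 5). Not NE.
(Medium, Idle): Plant 1 can switch to High (7 → 9). Not NE.
(Medium, Low): Plant 1 can switch to Low (1 → 2). Not NE.
(High, Medium): Plant 1 gets 8, best alternative 6; Plant 2 gets 6, best alternative 5. No profitable deviation — NE.
(The remaining 5 profiles each have a profitable deviation by the same check.)

(High, Medium)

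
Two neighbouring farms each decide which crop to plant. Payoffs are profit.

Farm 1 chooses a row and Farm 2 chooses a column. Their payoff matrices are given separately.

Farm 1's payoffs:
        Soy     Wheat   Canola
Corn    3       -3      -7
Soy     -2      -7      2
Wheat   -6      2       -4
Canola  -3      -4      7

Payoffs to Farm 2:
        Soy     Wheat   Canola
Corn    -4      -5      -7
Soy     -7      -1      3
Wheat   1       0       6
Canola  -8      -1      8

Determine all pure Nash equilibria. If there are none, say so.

Farm 1 against Soy: payoffs 3, -2, -6, -3 → best response Corn.
Farm 1 against Wheat: payoffs -3, -7, 2, -4 → best response Wheat.
Farm 1 against Canola: payoffs -7, 2, -4, 7 → best response Canola.
Farm 2 against Corn: payoffs -4, -5, -7 → best response Soy.
Farm 2 against Soy: payoffs -7, -1, 3 → best response Canola.
Farm 2 against Wheat: payoffs 1, 0, 6 → best response Canola.
Farm 2 against Canola: payoffs -8, -1, 8 → best response Canola.
Mutual best responses: (Corn, Soy); (Canola, Canola).

(Corn, Soy) and (Canola, Canola)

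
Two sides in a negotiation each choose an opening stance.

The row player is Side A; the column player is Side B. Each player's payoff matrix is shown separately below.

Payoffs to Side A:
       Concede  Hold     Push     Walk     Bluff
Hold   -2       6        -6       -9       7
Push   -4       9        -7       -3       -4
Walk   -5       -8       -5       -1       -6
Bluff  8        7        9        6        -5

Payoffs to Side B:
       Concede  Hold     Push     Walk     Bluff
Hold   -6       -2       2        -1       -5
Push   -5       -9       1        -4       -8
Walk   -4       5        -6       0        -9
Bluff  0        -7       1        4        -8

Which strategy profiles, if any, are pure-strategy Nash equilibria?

(Bluff, Walk)

Side A against Concede: payoffs -2, -4, -5, 8 → best response Bluff.
Side A against Hold: payoffs 6, 9, -8, 7 → best response Push.
Side A against Push: payoffs -6, -7, -5, 9 → best response Bluff.
Side A against Walk: payoffs -9, -3, -1, 6 → best response Bluff.
Side A against Bluff: payoffs 7, -4, -6, -5 → best response Hold.
Side B against Hold: payoffs -6, -2, 2, -1, -5 → best response Push.
Side B against Push: payoffs -5, -9, 1, -4, -8 → best response Push.
Side B against Walk: payoffs -4, 5, -6, 0, -9 → best response Hold.
Side B against Bluff: payoffs 0, -7, 1, 4, -8 → best response Walk.
Mutual best responses: (Bluff, Walk).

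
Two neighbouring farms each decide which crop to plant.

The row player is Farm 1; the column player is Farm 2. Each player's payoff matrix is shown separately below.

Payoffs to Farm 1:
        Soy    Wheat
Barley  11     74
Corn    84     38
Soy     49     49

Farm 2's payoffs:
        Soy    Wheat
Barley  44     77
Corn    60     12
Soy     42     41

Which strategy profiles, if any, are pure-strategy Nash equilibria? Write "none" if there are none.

(Barley, Wheat) and (Corn, Soy)

Farm 1 against Soy: payoffs 11, 84, 49 → best response Corn.
Farm 1 against Wheat: payoffs 74, 38, 49 → best response Barley.
Farm 2 against Barley: payoffs 44, 77 → best response Wheat.
Farm 2 against Corn: payoffs 60, 12 → best response Soy.
Farm 2 against Soy: payoffs 42, 41 → best response Soy.
Mutual best responses: (Barley, Wheat); (Corn, Soy).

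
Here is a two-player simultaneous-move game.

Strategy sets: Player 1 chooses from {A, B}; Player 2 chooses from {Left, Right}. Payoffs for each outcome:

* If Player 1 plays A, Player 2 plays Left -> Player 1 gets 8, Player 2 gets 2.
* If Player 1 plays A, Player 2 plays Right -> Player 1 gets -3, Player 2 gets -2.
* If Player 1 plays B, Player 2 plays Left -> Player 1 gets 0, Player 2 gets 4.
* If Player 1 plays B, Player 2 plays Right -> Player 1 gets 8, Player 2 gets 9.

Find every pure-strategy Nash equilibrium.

For each strategy profile, look for a profitable unilateral deviation.
(A, Left): Player 1 gets 8, best alternative 0; Player 2 gets 2, best alternative -2. No profitable deviation — NE.
(A, Right): Player 1 can switch to B (-3 → 8). Not NE.
(B, Left): Player 1 can switch to A (0 → 8). Not NE.
(B, Right): Player 1 gets 8, best alternative -3; Player 2 gets 9, best alternative 4. No profitable deviation — NE.

The pure Nash equilibria are (A, Left) and (B, Right).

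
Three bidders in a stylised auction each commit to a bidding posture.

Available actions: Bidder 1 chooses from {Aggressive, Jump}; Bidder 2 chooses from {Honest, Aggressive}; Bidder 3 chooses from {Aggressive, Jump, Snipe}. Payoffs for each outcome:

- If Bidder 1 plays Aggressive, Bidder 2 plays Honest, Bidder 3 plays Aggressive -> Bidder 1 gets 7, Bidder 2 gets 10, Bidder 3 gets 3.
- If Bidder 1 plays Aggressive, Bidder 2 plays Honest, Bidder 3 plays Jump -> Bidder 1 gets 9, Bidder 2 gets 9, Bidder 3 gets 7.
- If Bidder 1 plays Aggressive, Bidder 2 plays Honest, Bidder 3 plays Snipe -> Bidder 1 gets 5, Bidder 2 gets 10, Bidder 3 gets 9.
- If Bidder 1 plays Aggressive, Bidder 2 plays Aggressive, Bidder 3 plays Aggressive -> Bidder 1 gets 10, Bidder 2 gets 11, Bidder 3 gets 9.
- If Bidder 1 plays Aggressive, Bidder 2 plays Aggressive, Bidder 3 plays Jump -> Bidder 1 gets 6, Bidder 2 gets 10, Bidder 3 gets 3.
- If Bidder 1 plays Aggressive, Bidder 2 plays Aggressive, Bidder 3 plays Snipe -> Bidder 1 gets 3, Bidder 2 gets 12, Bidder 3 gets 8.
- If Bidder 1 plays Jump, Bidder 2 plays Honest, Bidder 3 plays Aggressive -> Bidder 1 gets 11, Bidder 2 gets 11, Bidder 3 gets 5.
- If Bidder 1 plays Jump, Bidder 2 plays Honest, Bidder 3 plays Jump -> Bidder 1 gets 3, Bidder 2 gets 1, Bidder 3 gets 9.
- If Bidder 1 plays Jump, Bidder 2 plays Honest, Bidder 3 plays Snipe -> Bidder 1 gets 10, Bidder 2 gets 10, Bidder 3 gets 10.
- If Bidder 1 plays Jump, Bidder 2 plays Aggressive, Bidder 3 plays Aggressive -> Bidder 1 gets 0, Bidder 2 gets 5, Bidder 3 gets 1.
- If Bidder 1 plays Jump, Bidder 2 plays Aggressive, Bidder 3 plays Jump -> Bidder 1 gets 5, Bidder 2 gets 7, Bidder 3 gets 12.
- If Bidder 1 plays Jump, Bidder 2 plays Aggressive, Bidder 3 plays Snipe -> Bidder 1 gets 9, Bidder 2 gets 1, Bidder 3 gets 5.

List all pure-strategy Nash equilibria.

Bidder 1 against (Honest, Aggressive): payoffs 7, 11 → best response Jump.
Bidder 1 against (Honest, Jump): payoffs 9, 3 → best response Aggressive.
Bidder 1 against (Honest, Snipe): payoffs 5, 10 → best response Jump.
Bidder 1 against (Aggressive, Aggressive): payoffs 10, 0 → best response Aggressive.
Bidder 1 against (Aggressive, Jump): payoffs 6, 5 → best response Aggressive.
Bidder 1 against (Aggressive, Snipe): payoffs 3, 9 → best response Jump.
Bidder 2 against (Aggressive, Aggressive): payoffs 10, 11 → best response Aggressive.
Bidder 2 against (Aggressive, Jump): payoffs 9, 10 → best response Aggressive.
Bidder 2 against (Aggressive, Snipe): payoffs 10, 12 → best response Aggressive.
Bidder 2 against (Jump, Aggressive): payoffs 11, 5 → best response Honest.
Bidder 2 against (Jump, Jump): payoffs 1, 7 → best response Aggressive.
Bidder 2 against (Jump, Snipe): payoffs 10, 1 → best response Honest.
Bidder 3 against (Aggressive, Honest): payoffs 3, 7, 9 → best response Snipe.
Bidder 3 against (Aggressive, Aggressive): payoffs 9, 3, 8 → best response Aggressive.
Bidder 3 against (Jump, Honest): payoffs 5, 9, 10 → best response Snipe.
Bidder 3 against (Jump, Aggressive): payoffs 1, 12, 5 → best response Jump.
Mutual best responses: (Aggressive, Aggressive, Aggressive); (Jump, Honest, Snipe).

The pure Nash equilibria are (Aggressive, Aggressive, Aggressive); (Jump, Honest, Snipe).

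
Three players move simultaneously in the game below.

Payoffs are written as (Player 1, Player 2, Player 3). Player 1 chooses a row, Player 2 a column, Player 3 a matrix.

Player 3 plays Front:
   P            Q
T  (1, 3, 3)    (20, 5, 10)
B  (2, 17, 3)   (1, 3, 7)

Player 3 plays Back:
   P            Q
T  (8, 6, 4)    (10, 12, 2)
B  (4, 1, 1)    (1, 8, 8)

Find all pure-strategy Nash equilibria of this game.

The pure Nash equilibria are (T, Q, Front); (B, P, Front).

Player 1 against (P, Front): payoffs 1, 2 → best response B.
Player 1 against (P, Back): payoffs 8, 4 → best response T.
Player 1 against (Q, Front): payoffs 20, 1 → best response T.
Player 1 against (Q, Back): payoffs 10, 1 → best response T.
Player 2 against (T, Front): payoffs 3, 5 → best response Q.
Player 2 against (T, Back): payoffs 6, 12 → best response Q.
Player 2 against (B, Front): payoffs 17, 3 → best response P.
Player 2 against (B, Back): payoffs 1, 8 → best response Q.
Player 3 against (T, P): payoffs 3, 4 → best response Back.
Player 3 against (T, Q): payoffs 10, 2 → best response Front.
Player 3 against (B, P): payoffs 3, 1 → best response Front.
Player 3 against (B, Q): payoffs 7, 8 → best response Back.
Mutual best responses: (T, Q, Front); (B, P, Front).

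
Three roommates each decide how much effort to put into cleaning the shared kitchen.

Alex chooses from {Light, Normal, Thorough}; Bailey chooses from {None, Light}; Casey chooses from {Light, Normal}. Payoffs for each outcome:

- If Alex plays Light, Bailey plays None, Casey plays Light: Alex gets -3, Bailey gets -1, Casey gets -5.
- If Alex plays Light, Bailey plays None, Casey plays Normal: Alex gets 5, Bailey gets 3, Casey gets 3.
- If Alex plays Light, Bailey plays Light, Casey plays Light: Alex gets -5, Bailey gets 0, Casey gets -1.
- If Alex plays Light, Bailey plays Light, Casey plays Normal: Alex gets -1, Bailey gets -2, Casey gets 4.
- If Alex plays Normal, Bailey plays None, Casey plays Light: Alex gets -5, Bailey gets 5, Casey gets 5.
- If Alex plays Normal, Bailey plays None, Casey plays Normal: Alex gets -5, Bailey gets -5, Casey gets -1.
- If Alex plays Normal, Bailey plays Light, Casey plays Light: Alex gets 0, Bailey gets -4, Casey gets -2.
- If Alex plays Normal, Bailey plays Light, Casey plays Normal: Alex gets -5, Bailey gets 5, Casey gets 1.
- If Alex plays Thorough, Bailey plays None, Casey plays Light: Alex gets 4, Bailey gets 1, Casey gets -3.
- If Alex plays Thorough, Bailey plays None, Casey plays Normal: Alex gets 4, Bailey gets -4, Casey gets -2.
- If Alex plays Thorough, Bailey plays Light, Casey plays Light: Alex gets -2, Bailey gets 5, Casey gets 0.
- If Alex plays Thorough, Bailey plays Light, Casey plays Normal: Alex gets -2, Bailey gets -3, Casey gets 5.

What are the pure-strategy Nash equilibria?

Pure NE: (Light, None, Normal)

For each player, find the best response to each opponent profile; mutual best responses are the pure NE.
Alex against (None, Light): payoffs -3, -5, 4 → best response Thorough.
Alex against (None, Normal): payoffs 5, -5, 4 → best response Light.
Alex against (Light, Light): payoffs -5, 0, -2 → best response Normal.
Alex against (Light, Normal): payoffs -1, -5, -2 → best response Light.
Bailey against (Light, Light): payoffs -1, 0 → best response Light.
Bailey against (Light, Normal): payoffs 3, -2 → best response None.
Bailey against (Normal, Light): payoffs 5, -4 → best response None.
Bailey against (Normal, Normal): payoffs -5, 5 → best response Light.
Bailey against (Thorough, Light): payoffs 1, 5 → best response Light.
Bailey against (Thorough, Normal): payoffs -4, -3 → best response Light.
Casey against (Light, None): payoffs -5, 3 → best response Normal.
Casey against (Light, Light): payoffs -1, 4 → best response Normal.
Casey against (Normal, None): payoffs 5, -1 → best response Light.
Casey against (Normal, Light): payoffs -2, 1 → best response Normal.
Casey against (Thorough, None): payoffs -3, -2 → best response Normal.
Casey against (Thorough, Light): payoffs 0, 5 → best response Normal.
Mutual best responses: (Light, None, Normal).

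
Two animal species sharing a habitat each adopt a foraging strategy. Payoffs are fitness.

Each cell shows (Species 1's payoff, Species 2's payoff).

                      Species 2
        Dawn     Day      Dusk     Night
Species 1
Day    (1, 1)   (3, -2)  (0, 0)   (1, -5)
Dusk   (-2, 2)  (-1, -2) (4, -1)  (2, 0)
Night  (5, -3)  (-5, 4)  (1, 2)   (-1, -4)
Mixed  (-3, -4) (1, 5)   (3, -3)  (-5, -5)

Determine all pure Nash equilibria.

Mark each player's best response to every combination of opponents' strategies; a profile where every player is best-responding is a pure Nash equilibrium.
Species 1 against Dawn: payoffs 1, -2, 5, -3 → best response Night.
Species 1 against Day: payoffs 3, -1, -5, 1 → best response Day.
Species 1 against Dusk: payoffs 0, 4, 1, 3 → best response Dusk.
Species 1 against Night: payoffs 1, 2, -1, -5 → best response Dusk.
Species 2 against Day: payoffs 1, -2, 0, -5 → best response Dawn.
Species 2 against Dusk: payoffs 2, -2, -1, 0 → best response Dawn.
Species 2 against Night: payoffs -3, 4, 2, -4 → best response Day.
Species 2 against Mixed: payoffs -4, 5, -3, -5 → best response Day.
No profile is a mutual best response for all players.

No pure-strategy Nash equilibrium.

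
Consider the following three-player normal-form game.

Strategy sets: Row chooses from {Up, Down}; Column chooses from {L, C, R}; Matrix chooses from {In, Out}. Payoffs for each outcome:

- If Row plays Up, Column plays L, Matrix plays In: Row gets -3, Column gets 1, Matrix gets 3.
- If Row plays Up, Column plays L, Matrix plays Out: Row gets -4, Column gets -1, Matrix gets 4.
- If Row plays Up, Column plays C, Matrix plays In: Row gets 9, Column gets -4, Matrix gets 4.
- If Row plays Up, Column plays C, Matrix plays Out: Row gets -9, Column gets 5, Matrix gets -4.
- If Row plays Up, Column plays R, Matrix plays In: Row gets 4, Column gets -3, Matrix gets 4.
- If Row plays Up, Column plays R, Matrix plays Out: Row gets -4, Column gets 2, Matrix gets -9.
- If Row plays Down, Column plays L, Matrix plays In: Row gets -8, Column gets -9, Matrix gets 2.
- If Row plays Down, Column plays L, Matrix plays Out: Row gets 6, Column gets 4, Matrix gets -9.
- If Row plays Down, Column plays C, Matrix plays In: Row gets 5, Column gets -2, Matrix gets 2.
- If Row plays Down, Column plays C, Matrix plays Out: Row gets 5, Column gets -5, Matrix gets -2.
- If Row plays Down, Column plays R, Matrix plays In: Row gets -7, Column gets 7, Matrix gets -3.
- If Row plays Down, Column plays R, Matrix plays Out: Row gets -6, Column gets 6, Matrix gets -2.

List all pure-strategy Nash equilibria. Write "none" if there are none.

(Up, L, In): Matrix can switch to Out (3 → 4). Not NE.
(Up, L, Out): Row can switch to Down (-4 → 6). Not NE.
(Up, C, In): Column can switch to L (-4 → 1). Not NE.
(Up, C, Out): Row can switch to Down (-9 → 5). Not NE.
(Up, R, In): Column can switch to L (-3 → 1). Not NE.
(Up, R, Out): Column can switch to C (2 → 5). Not NE.
(Down, L, In): Row can switch to Up (-8 → -3). Not NE.
(Down, L, Out): Column can switch to R (4 → 6). Not NE.
(Down, C, In): Row can switch to Up (5 → 9). Not NE.
(Down, C, Out): Column can switch to L (-5 → 4). Not NE.
(Down, R, In): Row can switch to Up (-7 → 4). Not NE.
(Down, R, Out): Row can switch to Up (-6 → -4). Not NE.

There is no pure-strategy Nash equilibrium.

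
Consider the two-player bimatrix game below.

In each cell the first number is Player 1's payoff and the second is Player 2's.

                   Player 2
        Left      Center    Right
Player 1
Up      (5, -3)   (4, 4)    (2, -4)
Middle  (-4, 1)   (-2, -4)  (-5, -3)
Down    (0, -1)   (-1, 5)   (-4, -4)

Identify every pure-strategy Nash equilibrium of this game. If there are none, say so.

Pure NE: (Up, Center)

Player 1 against Left: payoffs 5, -4, 0 → best response Up.
Player 1 against Center: payoffs 4, -2, -1 → best response Up.
Player 1 against Right: payoffs 2, -5, -4 → best response Up.
Player 2 against Up: payoffs -3, 4, -4 → best response Center.
Player 2 against Middle: payoffs 1, -4, -3 → best response Left.
Player 2 against Down: payoffs -1, 5, -4 → best response Center.
Mutual best responses: (Up, Center).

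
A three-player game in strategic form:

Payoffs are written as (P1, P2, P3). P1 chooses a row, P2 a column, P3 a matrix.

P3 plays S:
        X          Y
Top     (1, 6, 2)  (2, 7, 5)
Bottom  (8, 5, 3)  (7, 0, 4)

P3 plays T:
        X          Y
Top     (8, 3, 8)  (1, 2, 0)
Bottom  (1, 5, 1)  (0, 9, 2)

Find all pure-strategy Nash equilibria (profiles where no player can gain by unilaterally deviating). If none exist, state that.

Pure-strategy Nash equilibria: (Top, X, T) and (Bottom, X, S)

P1 against (X, S): payoffs 1, 8 → best response Bottom.
P1 against (X, T): payoffs 8, 1 → best response Top.
P1 against (Y, S): payoffs 2, 7 → best response Bottom.
P1 against (Y, T): payoffs 1, 0 → best response Top.
P2 against (Top, S): payoffs 6, 7 → best response Y.
P2 against (Top, T): payoffs 3, 2 → best response X.
P2 against (Bottom, S): payoffs 5, 0 → best response X.
P2 against (Bottom, T): payoffs 5, 9 → best response Y.
P3 against (Top, X): payoffs 2, 8 → best response T.
P3 against (Top, Y): payoffs 5, 0 → best response S.
P3 against (Bottom, X): payoffs 3, 1 → best response S.
P3 against (Bottom, Y): payoffs 4, 2 → best response S.
Mutual best responses: (Top, X, T); (Bottom, X, S).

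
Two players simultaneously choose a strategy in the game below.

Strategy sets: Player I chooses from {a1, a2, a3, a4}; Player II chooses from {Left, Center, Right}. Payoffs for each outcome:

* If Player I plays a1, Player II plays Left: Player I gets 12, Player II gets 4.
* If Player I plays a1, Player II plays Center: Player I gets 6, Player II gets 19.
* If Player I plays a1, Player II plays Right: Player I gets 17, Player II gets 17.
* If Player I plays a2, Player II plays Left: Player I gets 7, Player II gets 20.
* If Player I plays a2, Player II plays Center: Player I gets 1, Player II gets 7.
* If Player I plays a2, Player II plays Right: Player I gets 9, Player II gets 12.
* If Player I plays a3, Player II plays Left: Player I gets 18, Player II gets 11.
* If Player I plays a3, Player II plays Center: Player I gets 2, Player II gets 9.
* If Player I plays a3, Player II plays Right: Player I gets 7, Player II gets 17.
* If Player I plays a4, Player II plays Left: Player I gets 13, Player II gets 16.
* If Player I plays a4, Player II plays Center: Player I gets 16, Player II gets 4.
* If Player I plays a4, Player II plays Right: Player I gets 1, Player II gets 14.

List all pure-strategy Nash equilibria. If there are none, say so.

No pure-strategy Nash equilibrium.

Mark each player's best response to every combination of opponents' strategies; a profile where every player is best-responding is a pure Nash equilibrium.
Player I against Left: payoffs 12, 7, 18, 13 → best response a3.
Player I against Center: payoffs 6, 1, 2, 16 → best response a4.
Player I against Right: payoffs 17, 9, 7, 1 → best response a1.
Player II against a1: payoffs 4, 19, 17 → best response Center.
Player II against a2: payoffs 20, 7, 12 → best response Left.
Player II against a3: payoffs 11, 9, 17 → best response Right.
Player II against a4: payoffs 16, 4, 14 → best response Left.
No profile is a mutual best response for all players.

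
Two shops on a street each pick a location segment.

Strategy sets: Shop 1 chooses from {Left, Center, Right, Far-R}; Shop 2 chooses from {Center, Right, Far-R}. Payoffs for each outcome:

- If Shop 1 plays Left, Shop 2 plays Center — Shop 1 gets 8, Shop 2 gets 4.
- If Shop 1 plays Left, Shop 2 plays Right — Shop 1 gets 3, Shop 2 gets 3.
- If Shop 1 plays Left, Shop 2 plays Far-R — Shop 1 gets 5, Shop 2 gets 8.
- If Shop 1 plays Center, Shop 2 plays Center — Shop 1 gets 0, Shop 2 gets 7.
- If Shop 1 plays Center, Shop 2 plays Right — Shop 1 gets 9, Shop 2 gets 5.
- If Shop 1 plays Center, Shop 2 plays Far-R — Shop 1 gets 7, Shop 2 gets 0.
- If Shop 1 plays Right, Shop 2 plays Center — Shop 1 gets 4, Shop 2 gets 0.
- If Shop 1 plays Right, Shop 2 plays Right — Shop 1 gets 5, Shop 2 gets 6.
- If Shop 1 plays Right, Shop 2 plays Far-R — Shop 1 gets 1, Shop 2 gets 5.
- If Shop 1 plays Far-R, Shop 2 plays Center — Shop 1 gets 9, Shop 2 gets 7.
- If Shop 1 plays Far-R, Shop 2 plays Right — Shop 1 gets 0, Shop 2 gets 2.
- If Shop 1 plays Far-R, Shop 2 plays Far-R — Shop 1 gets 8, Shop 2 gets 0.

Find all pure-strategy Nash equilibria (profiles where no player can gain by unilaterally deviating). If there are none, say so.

(Left, Center): Shop 1 can switch to Far-R (8 → 9). Not NE.
(Left, Right): Shop 1 can switch to Center (3 → 9). Not NE.
(Left, Far-R): Shop 1 can switch to Center (5 → 7). Not NE.
(Center, Center): Shop 1 can switch to Left (0 → 8). Not NE.
(Center, Right): Shop 2 can switch to Center (5 → 7). Not NE.
(Center, Far-R): Shop 1 can switch to Far-R (7 → 8). Not NE.
(Far-R, Center): Shop 1 gets 9, best alternative 8; Shop 2 gets 7, best alternative 2. No profitable deviation — NE.
(The remaining 5 profiles each have a profitable deviation by the same check.)

Pure NE: (Far-R, Center)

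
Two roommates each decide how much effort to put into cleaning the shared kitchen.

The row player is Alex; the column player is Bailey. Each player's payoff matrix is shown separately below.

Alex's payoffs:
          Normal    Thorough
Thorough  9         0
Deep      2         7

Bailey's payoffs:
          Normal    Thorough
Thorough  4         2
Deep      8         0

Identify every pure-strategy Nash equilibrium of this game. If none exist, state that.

Pure NE: (Thorough, Normal)

Alex against Normal: payoffs 9, 2 → best response Thorough.
Alex against Thorough: payoffs 0, 7 → best response Deep.
Bailey against Thorough: payoffs 4, 2 → best response Normal.
Bailey against Deep: payoffs 8, 0 → best response Normal.
Mutual best responses: (Thorough, Normal).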